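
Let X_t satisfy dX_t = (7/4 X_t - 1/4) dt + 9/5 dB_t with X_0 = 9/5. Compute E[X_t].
E[X_t] = 58*exp(7*t/4)/35 + 1/7

Taking expectations and using E[dB_t] = 0, the mean m(t) = E[X_t] satisfies the ODE m'(t) = a m(t) + b with m(0) = x_0. With a = 7/4, b = -1/4, x_0 = 9/5, the solution is
  m(t) = x_0 * exp(a t) + (b/a) * (exp(a t) - 1)
       = (9/5) * exp((7/4) t) + ((-1/4)/(7/4)) * (exp((7/4) t) - 1)
       = 58*exp(7*t/4)/35 + 1/7.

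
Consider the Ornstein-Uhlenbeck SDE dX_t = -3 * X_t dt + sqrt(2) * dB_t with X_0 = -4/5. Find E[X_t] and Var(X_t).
E[X_t] = -4*exp(-3*t)/5; Var(X_t) = 1/3 - exp(-6*t)/3

The OU SDE dX = -theta X dt + sigma dB admits the integrating factor exp(theta t): d(exp(theta t) X_t) = sigma exp(theta t) dB_t. Integrating from 0 to t:
  X_t = x_0 * exp(-theta t) + sigma * int_0^t exp(-theta (t-s)) dB_s.
The Itô integral has mean 0 and (by the Itô isometry) variance sigma^2 * int_0^t exp(-2 theta (t - s)) ds = sigma^2 * (1 - exp(-2 theta t)) / (2 theta).
With theta = 3, sigma = sqrt(2), x_0 = -4/5:
  E[X_t] = -4/5 * exp(-3 t) = -4*exp(-3*t)/5
  Var(X_t) = (sqrt(2))^2 * (1 - exp(-2*3 t)) / (2 * 3) = 1/3 - exp(-6*t)/3.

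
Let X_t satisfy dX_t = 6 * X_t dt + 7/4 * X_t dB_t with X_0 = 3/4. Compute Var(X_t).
Var(X_t) = 9*(exp(49*t/16) - 1)*exp(12*t)/16

For GBM dX = mu X dt + sigma X dB with X_0 = x_0, apply Itô to Y = log X: dY = (mu - sigma^2/2) dt + sigma dB, so Y_t = log(x_0) + (mu - sigma^2/2) t + sigma B_t and hence X_t = x_0 * exp((mu - sigma^2/2) t + sigma B_t).
With mu = 6, sigma = 7/4, x_0 = 3/4, this gives:
  X_t = 3/4 * exp((143/32) * t + (7/4) * B_t).
Since sigma*B_t ~ Normal(0, sigma^2 t), E[exp(sigma*B_t)] = exp(sigma^2 t / 2); so E[X_t] = x_0 * exp((mu - sigma^2/2) t) * exp(sigma^2 t / 2) = x_0 * exp(mu t) = 3*exp(6*t)/4.
Var(X_t) = E[X_t^2] - (E[X_t])^2 = x_0^2 * exp(2 mu t) * (exp(sigma^2 t) - 1) = 9*(exp(49*t/16) - 1)*exp(12*t)/16.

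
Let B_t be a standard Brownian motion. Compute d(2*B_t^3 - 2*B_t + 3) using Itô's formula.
d(2*B_t^3 - 2*B_t + 3) = (6*B_t) dt + (6*B_t^2 - 2) dB_t

Itô's formula for f(B_t) gives d f(B_t) = f'(B_t) dB_t + (1/2) f''(B_t) dt. Compute derivatives of f(x) = 2*x^3 - 2*x + 3:
  f'(x)  = 6*x^2 - 2
  f''(x) = 12*x
Substitute x = B_t and multiply the f'' term by 1/2:
  drift     = (1/2) * (12*x) evaluated at B_t = 6*B_t
  diffusion = (6*x^2 - 2) evaluated at B_t = 6*B_t^2 - 2
Therefore d(2*B_t^3 - 2*B_t + 3) = (6*B_t) dt + (6*B_t^2 - 2) dB_t.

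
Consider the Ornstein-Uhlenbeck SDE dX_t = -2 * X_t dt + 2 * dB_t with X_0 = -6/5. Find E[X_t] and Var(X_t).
E[X_t] = -6*exp(-2*t)/5; Var(X_t) = 1 - exp(-4*t)

The OU SDE dX = -theta X dt + sigma dB admits the integrating factor exp(theta t): d(exp(theta t) X_t) = sigma exp(theta t) dB_t. Integrating from 0 to t:
  X_t = x_0 * exp(-theta t) + sigma * int_0^t exp(-theta (t-s)) dB_s.
The Itô integral has mean 0 and (by the Itô isometry) variance sigma^2 * int_0^t exp(-2 theta (t - s)) ds = sigma^2 * (1 - exp(-2 theta t)) / (2 theta).
With theta = 2, sigma = 2, x_0 = -6/5:
  E[X_t] = -6/5 * exp(-2 t) = -6*exp(-2*t)/5
  Var(X_t) = (2)^2 * (1 - exp(-2*2 t)) / (2 * 2) = 1 - exp(-4*t).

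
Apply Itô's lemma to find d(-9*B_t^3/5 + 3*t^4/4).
d(-9*B_t^3/5 + 3*t^4/4) = (-27*B_t/5 + 3*t^3) dt + (-27*B_t^2/5) dB_t

Itô's formula for f(t, x): d f(t, B_t) = (f_t + (1/2) f_xx) dt + f_x dB_t. Compute partials of f(t, x) = 3*t^4/4 - 9*x^3/5:
  f_t(t,x)  = 3*t^3
  f_x(t,x)  = -27*x^2/5
  f_xx(t,x) = -54*x/5
Assemble drift = f_t + (1/2) f_xx = 3*t^3 - 27*x/5 and diffusion = f_x = -27*x^2/5. Substituting x = B_t:
  d(-9*B_t^3/5 + 3*t^4/4) = (-27*B_t/5 + 3*t^3) dt + (-27*B_t^2/5) dB_t.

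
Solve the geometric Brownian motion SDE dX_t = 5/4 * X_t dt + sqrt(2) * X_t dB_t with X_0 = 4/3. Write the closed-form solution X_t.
X_t = 4/3 * exp((1/4) * t + (sqrt(2)) * B_t)

For GBM dX = mu X dt + sigma X dB with X_0 = x_0, apply Itô to Y = log X: dY = (mu - sigma^2/2) dt + sigma dB, so Y_t = log(x_0) + (mu - sigma^2/2) t + sigma B_t and hence X_t = x_0 * exp((mu - sigma^2/2) t + sigma B_t).
With mu = 5/4, sigma = sqrt(2), x_0 = 4/3, this gives:
  X_t = 4/3 * exp((1/4) * t + (sqrt(2)) * B_t).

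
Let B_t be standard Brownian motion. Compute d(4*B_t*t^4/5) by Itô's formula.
d(4*B_t*t^4/5) = (16*B_t*t^3/5) dt + (4*t^4/5) dB_t

Itô's formula for f(t, x): d f(t, B_t) = (f_t + (1/2) f_xx) dt + f_x dB_t. Compute partials of f(t, x) = 4*t^4*x/5:
  f_t(t,x)  = 16*t^3*x/5
  f_x(t,x)  = 4*t^4/5
  f_xx(t,x) = 0
Assemble drift = f_t + (1/2) f_xx = 16*t^3*x/5 and diffusion = f_x = 4*t^4/5. Substituting x = B_t:
  d(4*B_t*t^4/5) = (16*B_t*t^3/5) dt + (4*t^4/5) dB_t.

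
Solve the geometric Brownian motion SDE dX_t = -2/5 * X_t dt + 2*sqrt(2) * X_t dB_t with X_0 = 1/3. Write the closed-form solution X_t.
X_t = 1/3 * exp((-22/5) * t + (2*sqrt(2)) * B_t)

For GBM dX = mu X dt + sigma X dB with X_0 = x_0, apply Itô to Y = log X: dY = (mu - sigma^2/2) dt + sigma dB, so Y_t = log(x_0) + (mu - sigma^2/2) t + sigma B_t and hence X_t = x_0 * exp((mu - sigma^2/2) t + sigma B_t).
With mu = -2/5, sigma = 2*sqrt(2), x_0 = 1/3, this gives:
  X_t = 1/3 * exp((-22/5) * t + (2*sqrt(2)) * B_t).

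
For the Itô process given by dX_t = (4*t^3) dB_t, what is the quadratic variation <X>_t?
<X>_t = 16*t^7/7

For an Itô process dX_t = a(t) dt + b(t) dB_t, the quadratic variation is <X>_t = int_0^t b(s)^2 ds (the drift term does not contribute). Here b(s) = 4*s^3, so
  b(s)^2 = 16*s^6.
Integrating from 0 to t:
  <X>_t = int_0^t (16*s^6) ds = 16*t^7/7.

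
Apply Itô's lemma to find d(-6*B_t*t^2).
d(-6*B_t*t^2) = (-12*B_t*t) dt + (-6*t^2) dB_t

Itô's formula for f(t, x): d f(t, B_t) = (f_t + (1/2) f_xx) dt + f_x dB_t. Compute partials of f(t, x) = -6*t^2*x:
  f_t(t,x)  = -12*t*x
  f_x(t,x)  = -6*t^2
  f_xx(t,x) = 0
Assemble drift = f_t + (1/2) f_xx = -12*t*x and diffusion = f_x = -6*t^2. Substituting x = B_t:
  d(-6*B_t*t^2) = (-12*B_t*t) dt + (-6*t^2) dB_t.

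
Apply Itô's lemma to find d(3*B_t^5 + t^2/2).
d(3*B_t^5 + t^2/2) = (30*B_t^3 + t) dt + (15*B_t^4) dB_t

Itô's formula for f(t, x): d f(t, B_t) = (f_t + (1/2) f_xx) dt + f_x dB_t. Compute partials of f(t, x) = t^2/2 + 3*x^5:
  f_t(t,x)  = t
  f_x(t,x)  = 15*x^4
  f_xx(t,x) = 60*x^3
Assemble drift = f_t + (1/2) f_xx = t + 30*x^3 and diffusion = f_x = 15*x^4. Substituting x = B_t:
  d(3*B_t^5 + t^2/2) = (30*B_t^3 + t) dt + (15*B_t^4) dB_t.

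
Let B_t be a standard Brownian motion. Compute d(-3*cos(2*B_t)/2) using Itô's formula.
d(-3*cos(2*B_t)/2) = (3*cos(2*B_t)) dt + (3*sin(2*B_t)) dB_t

Itô's formula for f(B_t) gives d f(B_t) = f'(B_t) dB_t + (1/2) f''(B_t) dt. Compute derivatives of f(x) = -3*cos(2*x)/2:
  f'(x)  = 3*sin(2*x)
  f''(x) = 6*cos(2*x)
Substitute x = B_t and multiply the f'' term by 1/2:
  drift     = (1/2) * (6*cos(2*x)) evaluated at B_t = 3*cos(2*B_t)
  diffusion = (3*sin(2*x)) evaluated at B_t = 3*sin(2*B_t)
Therefore d(-3*cos(2*B_t)/2) = (3*cos(2*B_t)) dt + (3*sin(2*B_t)) dB_t.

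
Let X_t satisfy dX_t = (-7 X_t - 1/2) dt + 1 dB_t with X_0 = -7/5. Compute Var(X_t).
Var(X_t) = 1/14 - exp(-14*t)/14

The variance V(t) = Var(X_t) satisfies V'(t) = 2 a V(t) + c^2 with V(0) = 0 (drift coefficient is linear in X, diffusion is constant). With a = -7, c = 1, the solution is
  V(t) = (c^2 / (2 a)) * (exp(2 a t) - 1)
       = (1^2 / (2*(-7))) * (exp((-14) t) - 1)
       = 1/14 - exp(-14*t)/14.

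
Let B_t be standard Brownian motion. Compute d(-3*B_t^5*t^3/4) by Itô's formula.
d(-3*B_t^5*t^3/4) = (3*B_t^3*t^2*(-3*B_t^2 - 10*t)/4) dt + (-15*B_t^4*t^3/4) dB_t

Itô's formula for f(t, x): d f(t, B_t) = (f_t + (1/2) f_xx) dt + f_x dB_t. Compute partials of f(t, x) = -3*t^3*x^5/4:
  f_t(t,x)  = -9*t^2*x^5/4
  f_x(t,x)  = -15*t^3*x^4/4
  f_xx(t,x) = -15*t^3*x^3
Assemble drift = f_t + (1/2) f_xx = 3*t^2*x^3*(-10*t - 3*x^2)/4 and diffusion = f_x = -15*t^3*x^4/4. Substituting x = B_t:
  d(-3*B_t^5*t^3/4) = (3*B_t^3*t^2*(-3*B_t^2 - 10*t)/4) dt + (-15*B_t^4*t^3/4) dB_t.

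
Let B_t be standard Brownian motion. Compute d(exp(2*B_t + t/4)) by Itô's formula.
d(exp(2*B_t + t/4)) = (9*exp(2*B_t + t/4)/4) dt + (2*exp(2*B_t + t/4)) dB_t

Itô's formula for f(t, x): d f(t, B_t) = (f_t + (1/2) f_xx) dt + f_x dB_t. Compute partials of f(t, x) = exp(t/4 + 2*x):
  f_t(t,x)  = exp(t/4 + 2*x)/4
  f_x(t,x)  = 2*exp(t/4 + 2*x)
  f_xx(t,x) = 4*exp(t/4 + 2*x)
Assemble drift = f_t + (1/2) f_xx = 9*exp(t/4 + 2*x)/4 and diffusion = f_x = 2*exp(t/4 + 2*x). Substituting x = B_t:
  d(exp(2*B_t + t/4)) = (9*exp(2*B_t + t/4)/4) dt + (2*exp(2*B_t + t/4)) dB_t.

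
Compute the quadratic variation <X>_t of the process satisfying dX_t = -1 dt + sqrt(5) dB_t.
<X>_t = 5*t

For an Itô process dX_t = a(t) dt + b(t) dB_t, the quadratic variation is <X>_t = int_0^t b(s)^2 ds (the drift term does not contribute). Here b(s) = sqrt(5), so
  b(s)^2 = 5.
Integrating from 0 to t:
  <X>_t = int_0^t (5) ds = 5*t.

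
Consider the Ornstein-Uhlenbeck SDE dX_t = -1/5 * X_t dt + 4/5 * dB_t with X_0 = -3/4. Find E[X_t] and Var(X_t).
E[X_t] = -3*exp(-t/5)/4; Var(X_t) = 8/5 - 8*exp(-2*t/5)/5

The OU SDE dX = -theta X dt + sigma dB admits the integrating factor exp(theta t): d(exp(theta t) X_t) = sigma exp(theta t) dB_t. Integrating from 0 to t:
  X_t = x_0 * exp(-theta t) + sigma * int_0^t exp(-theta (t-s)) dB_s.
The Itô integral has mean 0 and (by the Itô isometry) variance sigma^2 * int_0^t exp(-2 theta (t - s)) ds = sigma^2 * (1 - exp(-2 theta t)) / (2 theta).
With theta = 1/5, sigma = 4/5, x_0 = -3/4:
  E[X_t] = -3/4 * exp(-1/5 t) = -3*exp(-t/5)/4
  Var(X_t) = (4/5)^2 * (1 - exp(-2*1/5 t)) / (2 * 1/5) = 8/5 - 8*exp(-2*t/5)/5.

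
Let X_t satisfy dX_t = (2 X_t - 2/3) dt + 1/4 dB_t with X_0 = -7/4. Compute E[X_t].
E[X_t] = 1/3 - 25*exp(2*t)/12

Taking expectations and using E[dB_t] = 0, the mean m(t) = E[X_t] satisfies the ODE m'(t) = a m(t) + b with m(0) = x_0. With a = 2, b = -2/3, x_0 = -7/4, the solution is
  m(t) = x_0 * exp(a t) + (b/a) * (exp(a t) - 1)
       = (-7/4) * exp(2 t) + ((-2/3)/2) * (exp(2 t) - 1)
       = 1/3 - 25*exp(2*t)/12.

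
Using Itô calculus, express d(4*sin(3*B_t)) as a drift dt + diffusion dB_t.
d(4*sin(3*B_t)) = (-18*sin(3*B_t)) dt + (12*cos(3*B_t)) dB_t

Itô's formula for f(B_t) gives d f(B_t) = f'(B_t) dB_t + (1/2) f''(B_t) dt. Compute derivatives of f(x) = 4*sin(3*x):
  f'(x)  = 12*cos(3*x)
  f''(x) = -36*sin(3*x)
Substitute x = B_t and multiply the f'' term by 1/2:
  drift     = (1/2) * (-36*sin(3*x)) evaluated at B_t = -18*sin(3*B_t)
  diffusion = (12*cos(3*x)) evaluated at B_t = 12*cos(3*B_t)
Therefore d(4*sin(3*B_t)) = (-18*sin(3*B_t)) dt + (12*cos(3*B_t)) dB_t.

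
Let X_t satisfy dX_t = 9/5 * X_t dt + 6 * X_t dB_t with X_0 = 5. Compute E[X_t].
E[X_t] = 5*exp(9*t/5)

For GBM dX = mu X dt + sigma X dB with X_0 = x_0, apply Itô to Y = log X: dY = (mu - sigma^2/2) dt + sigma dB, so Y_t = log(x_0) + (mu - sigma^2/2) t + sigma B_t and hence X_t = x_0 * exp((mu - sigma^2/2) t + sigma B_t).
With mu = 9/5, sigma = 6, x_0 = 5, this gives:
  X_t = 5 * exp((-81/5) * t + (6) * B_t).
Since sigma*B_t ~ Normal(0, sigma^2 t), E[exp(sigma*B_t)] = exp(sigma^2 t / 2); so E[X_t] = x_0 * exp((mu - sigma^2/2) t) * exp(sigma^2 t / 2) = x_0 * exp(mu t) = 5*exp(9*t/5).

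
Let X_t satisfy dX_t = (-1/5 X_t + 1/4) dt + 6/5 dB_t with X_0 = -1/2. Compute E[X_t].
E[X_t] = 5/4 - 7*exp(-t/5)/4

Taking expectations and using E[dB_t] = 0, the mean m(t) = E[X_t] satisfies the ODE m'(t) = a m(t) + b with m(0) = x_0. With a = -1/5, b = 1/4, x_0 = -1/2, the solution is
  m(t) = x_0 * exp(a t) + (b/a) * (exp(a t) - 1)
       = (-1/2) * exp((-1/5) t) + ((1/4)/(-1/5)) * (exp((-1/5) t) - 1)
       = 5/4 - 7*exp(-t/5)/4.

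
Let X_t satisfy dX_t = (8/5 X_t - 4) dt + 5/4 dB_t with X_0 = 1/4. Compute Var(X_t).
Var(X_t) = 125*exp(16*t/5)/256 - 125/256

The variance V(t) = Var(X_t) satisfies V'(t) = 2 a V(t) + c^2 with V(0) = 0 (drift coefficient is linear in X, diffusion is constant). With a = 8/5, c = 5/4, the solution is
  V(t) = (c^2 / (2 a)) * (exp(2 a t) - 1)
       = ((5/4)^2 / (2*(8/5))) * (exp((16/5) t) - 1)
       = 125*exp(16*t/5)/256 - 125/256.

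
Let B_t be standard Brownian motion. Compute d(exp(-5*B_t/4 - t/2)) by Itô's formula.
d(exp(-5*B_t/4 - t/2)) = (9*exp(-5*B_t/4 - t/2)/32) dt + (-5*exp(-5*B_t/4 - t/2)/4) dB_t

Itô's formula for f(t, x): d f(t, B_t) = (f_t + (1/2) f_xx) dt + f_x dB_t. Compute partials of f(t, x) = exp(-t/2 - 5*x/4):
  f_t(t,x)  = -exp(-t/2 - 5*x/4)/2
  f_x(t,x)  = -5*exp(-t/2 - 5*x/4)/4
  f_xx(t,x) = 25*exp(-t/2 - 5*x/4)/16
Assemble drift = f_t + (1/2) f_xx = 9*exp(-t/2 - 5*x/4)/32 and diffusion = f_x = -5*exp(-t/2 - 5*x/4)/4. Substituting x = B_t:
  d(exp(-5*B_t/4 - t/2)) = (9*exp(-5*B_t/4 - t/2)/32) dt + (-5*exp(-5*B_t/4 - t/2)/4) dB_t.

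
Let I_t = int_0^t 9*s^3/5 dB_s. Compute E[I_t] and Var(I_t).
E[I_t] = 0; Var(I_t) = 81*t^7/175

The Itô integral of a deterministic integrand f(s) has mean 0 because each increment f(s) * (B_{s+ds} - B_s) has mean 0. By the Itô isometry:
  Var( int_0^t f(s) dB_s ) = E[ (int_0^t f(s) dB_s)^2 ] = int_0^t f(s)^2 ds.
Here f(s) = 9*s^3/5, so f(s)^2 = 81*s^6/25. Integrate:
  int_0^t (81*s^6/25) ds = 81*t^7/175.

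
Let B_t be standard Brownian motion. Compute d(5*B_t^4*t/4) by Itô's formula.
d(5*B_t^4*t/4) = (5*B_t^2*(B_t^2 + 6*t)/4) dt + (5*B_t^3*t) dB_t

Itô's formula for f(t, x): d f(t, B_t) = (f_t + (1/2) f_xx) dt + f_x dB_t. Compute partials of f(t, x) = 5*t*x^4/4:
  f_t(t,x)  = 5*x^4/4
  f_x(t,x)  = 5*t*x^3
  f_xx(t,x) = 15*t*x^2
Assemble drift = f_t + (1/2) f_xx = 5*x^2*(6*t + x^2)/4 and diffusion = f_x = 5*t*x^3. Substituting x = B_t:
  d(5*B_t^4*t/4) = (5*B_t^2*(B_t^2 + 6*t)/4) dt + (5*B_t^3*t) dB_t.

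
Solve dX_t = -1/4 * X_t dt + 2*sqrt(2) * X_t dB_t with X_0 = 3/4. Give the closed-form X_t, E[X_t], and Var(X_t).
X_t = 3/4 * exp((-17/4) t + (2*sqrt(2)) B_t); E[X_t] = 3*exp(-t/4)/4; Var(X_t) = (9*exp(8*t) - 9)*exp(-t/2)/16

For GBM dX = mu X dt + sigma X dB with X_0 = x_0, apply Itô to Y = log X: dY = (mu - sigma^2/2) dt + sigma dB, so Y_t = log(x_0) + (mu - sigma^2/2) t + sigma B_t and hence X_t = x_0 * exp((mu - sigma^2/2) t + sigma B_t).
With mu = -1/4, sigma = 2*sqrt(2), x_0 = 3/4, this gives:
  X_t = 3/4 * exp((-17/4) * t + (2*sqrt(2)) * B_t).
Since sigma*B_t ~ Normal(0, sigma^2 t), E[exp(sigma*B_t)] = exp(sigma^2 t / 2); so E[X_t] = x_0 * exp((mu - sigma^2/2) t) * exp(sigma^2 t / 2) = x_0 * exp(mu t) = 3*exp(-t/4)/4.
Var(X_t) = E[X_t^2] - (E[X_t])^2 = x_0^2 * exp(2 mu t) * (exp(sigma^2 t) - 1) = (9*exp(8*t) - 9)*exp(-t/2)/16.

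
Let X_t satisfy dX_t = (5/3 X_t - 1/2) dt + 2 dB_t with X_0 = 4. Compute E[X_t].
E[X_t] = 37*exp(5*t/3)/10 + 3/10

Taking expectations and using E[dB_t] = 0, the mean m(t) = E[X_t] satisfies the ODE m'(t) = a m(t) + b with m(0) = x_0. With a = 5/3, b = -1/2, x_0 = 4, the solution is
  m(t) = x_0 * exp(a t) + (b/a) * (exp(a t) - 1)
       = 4 * exp((5/3) t) + ((-1/2)/(5/3)) * (exp((5/3) t) - 1)
       = 37*exp(5*t/3)/10 + 3/10.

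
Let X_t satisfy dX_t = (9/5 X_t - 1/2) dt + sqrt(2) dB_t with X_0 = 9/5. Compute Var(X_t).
Var(X_t) = 5*exp(18*t/5)/9 - 5/9

The variance V(t) = Var(X_t) satisfies V'(t) = 2 a V(t) + c^2 with V(0) = 0 (drift coefficient is linear in X, diffusion is constant). With a = 9/5, c = sqrt(2), the solution is
  V(t) = (c^2 / (2 a)) * (exp(2 a t) - 1)
       = (sqrt(2)^2 / (2*(9/5))) * (exp((18/5) t) - 1)
       = 5*exp(18*t/5)/9 - 5/9.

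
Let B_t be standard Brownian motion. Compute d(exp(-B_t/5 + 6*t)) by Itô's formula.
d(exp(-B_t/5 + 6*t)) = (301*exp(-B_t/5 + 6*t)/50) dt + (-exp(-B_t/5 + 6*t)/5) dB_t

Itô's formula for f(t, x): d f(t, B_t) = (f_t + (1/2) f_xx) dt + f_x dB_t. Compute partials of f(t, x) = exp(6*t - x/5):
  f_t(t,x)  = 6*exp(6*t - x/5)
  f_x(t,x)  = -exp(6*t - x/5)/5
  f_xx(t,x) = exp(6*t - x/5)/25
Assemble drift = f_t + (1/2) f_xx = 301*exp(6*t - x/5)/50 and diffusion = f_x = -exp(6*t - x/5)/5. Substituting x = B_t:
  d(exp(-B_t/5 + 6*t)) = (301*exp(-B_t/5 + 6*t)/50) dt + (-exp(-B_t/5 + 6*t)/5) dB_t.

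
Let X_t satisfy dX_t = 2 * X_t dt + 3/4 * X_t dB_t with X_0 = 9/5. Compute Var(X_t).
Var(X_t) = 81*(exp(9*t/16) - 1)*exp(4*t)/25

For GBM dX = mu X dt + sigma X dB with X_0 = x_0, apply Itô to Y = log X: dY = (mu - sigma^2/2) dt + sigma dB, so Y_t = log(x_0) + (mu - sigma^2/2) t + sigma B_t and hence X_t = x_0 * exp((mu - sigma^2/2) t + sigma B_t).
With mu = 2, sigma = 3/4, x_0 = 9/5, this gives:
  X_t = 9/5 * exp((55/32) * t + (3/4) * B_t).
Since sigma*B_t ~ Normal(0, sigma^2 t), E[exp(sigma*B_t)] = exp(sigma^2 t / 2); so E[X_t] = x_0 * exp((mu - sigma^2/2) t) * exp(sigma^2 t / 2) = x_0 * exp(mu t) = 9*exp(2*t)/5.
Var(X_t) = E[X_t^2] - (E[X_t])^2 = x_0^2 * exp(2 mu t) * (exp(sigma^2 t) - 1) = 81*(exp(9*t/16) - 1)*exp(4*t)/25.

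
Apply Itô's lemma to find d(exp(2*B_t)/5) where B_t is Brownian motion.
d(exp(2*B_t)/5) = (2*exp(2*B_t)/5) dt + (2*exp(2*B_t)/5) dB_t

Itô's formula for f(B_t) gives d f(B_t) = f'(B_t) dB_t + (1/2) f''(B_t) dt. Compute derivatives of f(x) = exp(2*x)/5:
  f'(x)  = 2*exp(2*x)/5
  f''(x) = 4*exp(2*x)/5
Substitute x = B_t and multiply the f'' term by 1/2:
  drift     = (1/2) * (4*exp(2*x)/5) evaluated at B_t = 2*exp(2*B_t)/5
  diffusion = (2*exp(2*x)/5) evaluated at B_t = 2*exp(2*B_t)/5
Therefore d(exp(2*B_t)/5) = (2*exp(2*B_t)/5) dt + (2*exp(2*B_t)/5) dB_t.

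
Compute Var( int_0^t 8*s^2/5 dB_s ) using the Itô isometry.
Var = 64*t^5/125

The Itô integral of a deterministic integrand f(s) has mean 0 because each increment f(s) * (B_{s+ds} - B_s) has mean 0. By the Itô isometry:
  Var( int_0^t f(s) dB_s ) = E[ (int_0^t f(s) dB_s)^2 ] = int_0^t f(s)^2 ds.
Here f(s) = 8*s^2/5, so f(s)^2 = 64*s^4/25. Integrate:
  int_0^t (64*s^4/25) ds = 64*t^5/125.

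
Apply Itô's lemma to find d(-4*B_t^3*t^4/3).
d(-4*B_t^3*t^4/3) = (4*B_t*t^3*(-4*B_t^2 - 3*t)/3) dt + (-4*B_t^2*t^4) dB_t

Itô's formula for f(t, x): d f(t, B_t) = (f_t + (1/2) f_xx) dt + f_x dB_t. Compute partials of f(t, x) = -4*t^4*x^3/3:
  f_t(t,x)  = -16*t^3*x^3/3
  f_x(t,x)  = -4*t^4*x^2
  f_xx(t,x) = -8*t^4*x
Assemble drift = f_t + (1/2) f_xx = 4*t^3*x*(-3*t - 4*x^2)/3 and diffusion = f_x = -4*t^4*x^2. Substituting x = B_t:
  d(-4*B_t^3*t^4/3) = (4*B_t*t^3*(-4*B_t^2 - 3*t)/3) dt + (-4*B_t^2*t^4) dB_t.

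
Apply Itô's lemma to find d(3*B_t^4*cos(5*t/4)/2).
d(3*B_t^4*cos(5*t/4)/2) = (B_t^2*(-15*B_t^2*sin(5*t/4)/8 + 9*cos(5*t/4))) dt + (6*B_t^3*cos(5*t/4)) dB_t

Itô's formula for f(t, x): d f(t, B_t) = (f_t + (1/2) f_xx) dt + f_x dB_t. Compute partials of f(t, x) = 3*x^4*cos(5*t/4)/2:
  f_t(t,x)  = -15*x^4*sin(5*t/4)/8
  f_x(t,x)  = 6*x^3*cos(5*t/4)
  f_xx(t,x) = 18*x^2*cos(5*t/4)
Assemble drift = f_t + (1/2) f_xx = x^2*(-15*x^2*sin(5*t/4)/8 + 9*cos(5*t/4)) and diffusion = f_x = 6*x^3*cos(5*t/4). Substituting x = B_t:
  d(3*B_t^4*cos(5*t/4)/2) = (B_t^2*(-15*B_t^2*sin(5*t/4)/8 + 9*cos(5*t/4))) dt + (6*B_t^3*cos(5*t/4)) dB_t.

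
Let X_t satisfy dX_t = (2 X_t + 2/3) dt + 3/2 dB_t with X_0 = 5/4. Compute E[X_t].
E[X_t] = 19*exp(2*t)/12 - 1/3

Taking expectations and using E[dB_t] = 0, the mean m(t) = E[X_t] satisfies the ODE m'(t) = a m(t) + b with m(0) = x_0. With a = 2, b = 2/3, x_0 = 5/4, the solution is
  m(t) = x_0 * exp(a t) + (b/a) * (exp(a t) - 1)
       = (5/4) * exp(2 t) + ((2/3)/2) * (exp(2 t) - 1)
       = 19*exp(2*t)/12 - 1/3.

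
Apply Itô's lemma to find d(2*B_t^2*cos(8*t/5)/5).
d(2*B_t^2*cos(8*t/5)/5) = (-16*B_t^2*sin(8*t/5)/25 + 2*cos(8*t/5)/5) dt + (4*B_t*cos(8*t/5)/5) dB_t

Itô's formula for f(t, x): d f(t, B_t) = (f_t + (1/2) f_xx) dt + f_x dB_t. Compute partials of f(t, x) = 2*x^2*cos(8*t/5)/5:
  f_t(t,x)  = -16*x^2*sin(8*t/5)/25
  f_x(t,x)  = 4*x*cos(8*t/5)/5
  f_xx(t,x) = 4*cos(8*t/5)/5
Assemble drift = f_t + (1/2) f_xx = -16*x^2*sin(8*t/5)/25 + 2*cos(8*t/5)/5 and diffusion = f_x = 4*x*cos(8*t/5)/5. Substituting x = B_t:
  d(2*B_t^2*cos(8*t/5)/5) = (-16*B_t^2*sin(8*t/5)/25 + 2*cos(8*t/5)/5) dt + (4*B_t*cos(8*t/5)/5) dB_t.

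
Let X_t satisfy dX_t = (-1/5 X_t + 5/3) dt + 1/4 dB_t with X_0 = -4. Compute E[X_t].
E[X_t] = 25/3 - 37*exp(-t/5)/3

Taking expectations and using E[dB_t] = 0, the mean m(t) = E[X_t] satisfies the ODE m'(t) = a m(t) + b with m(0) = x_0. With a = -1/5, b = 5/3, x_0 = -4, the solution is
  m(t) = x_0 * exp(a t) + (b/a) * (exp(a t) - 1)
       = (-4) * exp((-1/5) t) + ((5/3)/(-1/5)) * (exp((-1/5) t) - 1)
       = 25/3 - 37*exp(-t/5)/3.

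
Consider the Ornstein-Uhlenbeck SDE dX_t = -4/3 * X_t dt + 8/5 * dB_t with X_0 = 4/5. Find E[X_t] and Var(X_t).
E[X_t] = 4*exp(-4*t/3)/5; Var(X_t) = 24/25 - 24*exp(-8*t/3)/25

The OU SDE dX = -theta X dt + sigma dB admits the integrating factor exp(theta t): d(exp(theta t) X_t) = sigma exp(theta t) dB_t. Integrating from 0 to t:
  X_t = x_0 * exp(-theta t) + sigma * int_0^t exp(-theta (t-s)) dB_s.
The Itô integral has mean 0 and (by the Itô isometry) variance sigma^2 * int_0^t exp(-2 theta (t - s)) ds = sigma^2 * (1 - exp(-2 theta t)) / (2 theta).
With theta = 4/3, sigma = 8/5, x_0 = 4/5:
  E[X_t] = 4/5 * exp(-4/3 t) = 4*exp(-4*t/3)/5
  Var(X_t) = (8/5)^2 * (1 - exp(-2*4/3 t)) / (2 * 4/3) = 24/25 - 24*exp(-8*t/3)/25.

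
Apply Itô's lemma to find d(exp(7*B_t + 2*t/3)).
d(exp(7*B_t + 2*t/3)) = (151*exp(7*B_t + 2*t/3)/6) dt + (7*exp(7*B_t + 2*t/3)) dB_t

Itô's formula for f(t, x): d f(t, B_t) = (f_t + (1/2) f_xx) dt + f_x dB_t. Compute partials of f(t, x) = exp(2*t/3 + 7*x):
  f_t(t,x)  = 2*exp(2*t/3 + 7*x)/3
  f_x(t,x)  = 7*exp(2*t/3 + 7*x)
  f_xx(t,x) = 49*exp(2*t/3 + 7*x)
Assemble drift = f_t + (1/2) f_xx = 151*exp(2*t/3 + 7*x)/6 and diffusion = f_x = 7*exp(2*t/3 + 7*x). Substituting x = B_t:
  d(exp(7*B_t + 2*t/3)) = (151*exp(7*B_t + 2*t/3)/6) dt + (7*exp(7*B_t + 2*t/3)) dB_t.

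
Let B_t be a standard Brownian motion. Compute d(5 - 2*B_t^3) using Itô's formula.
d(5 - 2*B_t^3) = (-6*B_t) dt + (-6*B_t^2) dB_t

Itô's formula for f(B_t) gives d f(B_t) = f'(B_t) dB_t + (1/2) f''(B_t) dt. Compute derivatives of f(x) = 5 - 2*x^3:
  f'(x)  = -6*x^2
  f''(x) = -12*x
Substitute x = B_t and multiply the f'' term by 1/2:
  drift     = (1/2) * (-12*x) evaluated at B_t = -6*B_t
  diffusion = (-6*x^2) evaluated at B_t = -6*B_t^2
Therefore d(5 - 2*B_t^3) = (-6*B_t) dt + (-6*B_t^2) dB_t.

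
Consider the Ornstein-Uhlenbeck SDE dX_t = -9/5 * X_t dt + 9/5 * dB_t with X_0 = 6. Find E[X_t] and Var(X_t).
E[X_t] = 6*exp(-9*t/5); Var(X_t) = 9/10 - 9*exp(-18*t/5)/10

The OU SDE dX = -theta X dt + sigma dB admits the integrating factor exp(theta t): d(exp(theta t) X_t) = sigma exp(theta t) dB_t. Integrating from 0 to t:
  X_t = x_0 * exp(-theta t) + sigma * int_0^t exp(-theta (t-s)) dB_s.
The Itô integral has mean 0 and (by the Itô isometry) variance sigma^2 * int_0^t exp(-2 theta (t - s)) ds = sigma^2 * (1 - exp(-2 theta t)) / (2 theta).
With theta = 9/5, sigma = 9/5, x_0 = 6:
  E[X_t] = 6 * exp(-9/5 t) = 6*exp(-9*t/5)
  Var(X_t) = (9/5)^2 * (1 - exp(-2*9/5 t)) / (2 * 9/5) = 9/10 - 9*exp(-18*t/5)/10.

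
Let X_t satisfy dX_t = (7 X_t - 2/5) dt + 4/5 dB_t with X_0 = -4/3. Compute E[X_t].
E[X_t] = 2/35 - 146*exp(7*t)/105

Taking expectations and using E[dB_t] = 0, the mean m(t) = E[X_t] satisfies the ODE m'(t) = a m(t) + b with m(0) = x_0. With a = 7, b = -2/5, x_0 = -4/3, the solution is
  m(t) = x_0 * exp(a t) + (b/a) * (exp(a t) - 1)
       = (-4/3) * exp(7 t) + ((-2/5)/7) * (exp(7 t) - 1)
       = 2/35 - 146*exp(7*t)/105.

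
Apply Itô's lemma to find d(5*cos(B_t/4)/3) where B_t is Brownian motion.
d(5*cos(B_t/4)/3) = (-5*cos(B_t/4)/96) dt + (-5*sin(B_t/4)/12) dB_t

Itô's formula for f(B_t) gives d f(B_t) = f'(B_t) dB_t + (1/2) f''(B_t) dt. Compute derivatives of f(x) = 5*cos(x/4)/3:
  f'(x)  = -5*sin(x/4)/12
  f''(x) = -5*cos(x/4)/48
Substitute x = B_t and multiply the f'' term by 1/2:
  drift     = (1/2) * (-5*cos(x/4)/48) evaluated at B_t = -5*cos(B_t/4)/96
  diffusion = (-5*sin(x/4)/12) evaluated at B_t = -5*sin(B_t/4)/12
Therefore d(5*cos(B_t/4)/3) = (-5*cos(B_t/4)/96) dt + (-5*sin(B_t/4)/12) dB_t.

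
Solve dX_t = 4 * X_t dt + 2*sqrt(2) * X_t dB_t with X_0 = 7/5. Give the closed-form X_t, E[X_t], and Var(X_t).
X_t = 7/5 * exp((0) t + (2*sqrt(2)) B_t); E[X_t] = 7*exp(4*t)/5; Var(X_t) = 49*(exp(8*t) - 1)*exp(8*t)/25

For GBM dX = mu X dt + sigma X dB with X_0 = x_0, apply Itô to Y = log X: dY = (mu - sigma^2/2) dt + sigma dB, so Y_t = log(x_0) + (mu - sigma^2/2) t + sigma B_t and hence X_t = x_0 * exp((mu - sigma^2/2) t + sigma B_t).
With mu = 4, sigma = 2*sqrt(2), x_0 = 7/5, this gives:
  X_t = 7/5 * exp((0) * t + (2*sqrt(2)) * B_t).
Since sigma*B_t ~ Normal(0, sigma^2 t), E[exp(sigma*B_t)] = exp(sigma^2 t / 2); so E[X_t] = x_0 * exp((mu - sigma^2/2) t) * exp(sigma^2 t / 2) = x_0 * exp(mu t) = 7*exp(4*t)/5.
Var(X_t) = E[X_t^2] - (E[X_t])^2 = x_0^2 * exp(2 mu t) * (exp(sigma^2 t) - 1) = 49*(exp(8*t) - 1)*exp(8*t)/25.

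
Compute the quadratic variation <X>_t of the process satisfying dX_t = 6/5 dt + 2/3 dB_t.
<X>_t = 4*t/9

For an Itô process dX_t = a(t) dt + b(t) dB_t, the quadratic variation is <X>_t = int_0^t b(s)^2 ds (the drift term does not contribute). Here b(s) = 2/3, so
  b(s)^2 = 4/9.
Integrating from 0 to t:
  <X>_t = int_0^t (4/9) ds = 4*t/9.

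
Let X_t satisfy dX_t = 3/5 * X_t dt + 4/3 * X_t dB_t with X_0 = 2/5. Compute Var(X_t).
Var(X_t) = 4*(exp(16*t/9) - 1)*exp(6*t/5)/25

For GBM dX = mu X dt + sigma X dB with X_0 = x_0, apply Itô to Y = log X: dY = (mu - sigma^2/2) dt + sigma dB, so Y_t = log(x_0) + (mu - sigma^2/2) t + sigma B_t and hence X_t = x_0 * exp((mu - sigma^2/2) t + sigma B_t).
With mu = 3/5, sigma = 4/3, x_0 = 2/5, this gives:
  X_t = 2/5 * exp((-13/45) * t + (4/3) * B_t).
Since sigma*B_t ~ Normal(0, sigma^2 t), E[exp(sigma*B_t)] = exp(sigma^2 t / 2); so E[X_t] = x_0 * exp((mu - sigma^2/2) t) * exp(sigma^2 t / 2) = x_0 * exp(mu t) = 2*exp(3*t/5)/5.
Var(X_t) = E[X_t^2] - (E[X_t])^2 = x_0^2 * exp(2 mu t) * (exp(sigma^2 t) - 1) = 4*(exp(16*t/9) - 1)*exp(6*t/5)/25.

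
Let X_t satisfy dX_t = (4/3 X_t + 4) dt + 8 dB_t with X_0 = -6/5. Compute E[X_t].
E[X_t] = 9*exp(4*t/3)/5 - 3

Taking expectations and using E[dB_t] = 0, the mean m(t) = E[X_t] satisfies the ODE m'(t) = a m(t) + b with m(0) = x_0. With a = 4/3, b = 4, x_0 = -6/5, the solution is
  m(t) = x_0 * exp(a t) + (b/a) * (exp(a t) - 1)
       = (-6/5) * exp((4/3) t) + (4/(4/3)) * (exp((4/3) t) - 1)
       = 9*exp(4*t/3)/5 - 3.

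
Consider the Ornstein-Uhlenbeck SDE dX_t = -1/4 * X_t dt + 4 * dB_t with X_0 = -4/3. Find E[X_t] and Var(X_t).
E[X_t] = -4*exp(-t/4)/3; Var(X_t) = 32 - 32*exp(-t/2)

The OU SDE dX = -theta X dt + sigma dB admits the integrating factor exp(theta t): d(exp(theta t) X_t) = sigma exp(theta t) dB_t. Integrating from 0 to t:
  X_t = x_0 * exp(-theta t) + sigma * int_0^t exp(-theta (t-s)) dB_s.
The Itô integral has mean 0 and (by the Itô isometry) variance sigma^2 * int_0^t exp(-2 theta (t - s)) ds = sigma^2 * (1 - exp(-2 theta t)) / (2 theta).
With theta = 1/4, sigma = 4, x_0 = -4/3:
  E[X_t] = -4/3 * exp(-1/4 t) = -4*exp(-t/4)/3
  Var(X_t) = (4)^2 * (1 - exp(-2*1/4 t)) / (2 * 1/4) = 32 - 32*exp(-t/2).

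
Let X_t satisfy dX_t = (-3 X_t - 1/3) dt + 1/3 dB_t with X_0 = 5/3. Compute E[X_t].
E[X_t] = -1/9 + 16*exp(-3*t)/9

Taking expectations and using E[dB_t] = 0, the mean m(t) = E[X_t] satisfies the ODE m'(t) = a m(t) + b with m(0) = x_0. With a = -3, b = -1/3, x_0 = 5/3, the solution is
  m(t) = x_0 * exp(a t) + (b/a) * (exp(a t) - 1)
       = (5/3) * exp((-3) t) + ((-1/3)/(-3)) * (exp((-3) t) - 1)
       = -1/9 + 16*exp(-3*t)/9.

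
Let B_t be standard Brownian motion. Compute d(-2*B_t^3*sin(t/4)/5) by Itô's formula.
d(-2*B_t^3*sin(t/4)/5) = (-B_t*(B_t^2*cos(t/4) + 12*sin(t/4))/10) dt + (-6*B_t^2*sin(t/4)/5) dB_t

Itô's formula for f(t, x): d f(t, B_t) = (f_t + (1/2) f_xx) dt + f_x dB_t. Compute partials of f(t, x) = -2*x^3*sin(t/4)/5:
  f_t(t,x)  = -x^3*cos(t/4)/10
  f_x(t,x)  = -6*x^2*sin(t/4)/5
  f_xx(t,x) = -12*x*sin(t/4)/5
Assemble drift = f_t + (1/2) f_xx = -x*(x^2*cos(t/4) + 12*sin(t/4))/10 and diffusion = f_x = -6*x^2*sin(t/4)/5. Substituting x = B_t:
  d(-2*B_t^3*sin(t/4)/5) = (-B_t*(B_t^2*cos(t/4) + 12*sin(t/4))/10) dt + (-6*B_t^2*sin(t/4)/5) dB_t.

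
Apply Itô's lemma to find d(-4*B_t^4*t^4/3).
d(-4*B_t^4*t^4/3) = (B_t^2*t^3*(-16*B_t^2/3 - 8*t)) dt + (-16*B_t^3*t^4/3) dB_t

Itô's formula for f(t, x): d f(t, B_t) = (f_t + (1/2) f_xx) dt + f_x dB_t. Compute partials of f(t, x) = -4*t^4*x^4/3:
  f_t(t,x)  = -16*t^3*x^4/3
  f_x(t,x)  = -16*t^4*x^3/3
  f_xx(t,x) = -16*t^4*x^2
Assemble drift = f_t + (1/2) f_xx = t^3*x^2*(-8*t - 16*x^2/3) and diffusion = f_x = -16*t^4*x^3/3. Substituting x = B_t:
  d(-4*B_t^4*t^4/3) = (B_t^2*t^3*(-16*B_t^2/3 - 8*t)) dt + (-16*B_t^3*t^4/3) dB_t.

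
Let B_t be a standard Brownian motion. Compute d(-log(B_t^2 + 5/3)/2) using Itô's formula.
d(-log(B_t^2 + 5/3)/2) = (3*(3*B_t^2 - 5)/(2*(3*B_t^2 + 5)^2)) dt + (-3*B_t/(3*B_t^2 + 5)) dB_t

Itô's formula for f(B_t) gives d f(B_t) = f'(B_t) dB_t + (1/2) f''(B_t) dt. Compute derivatives of f(x) = -log(x^2 + 5/3)/2:
  f'(x)  = -3*x/(3*x^2 + 5)
  f''(x) = 3*(3*x^2 - 5)/(3*x^2 + 5)^2
Substitute x = B_t and multiply the f'' term by 1/2:
  drift     = (1/2) * (3*(3*x^2 - 5)/(3*x^2 + 5)^2) evaluated at B_t = 3*(3*B_t^2 - 5)/(2*(3*B_t^2 + 5)^2)
  diffusion = (-3*x/(3*x^2 + 5)) evaluated at B_t = -3*B_t/(3*B_t^2 + 5)
Therefore d(-log(B_t^2 + 5/3)/2) = (3*(3*B_t^2 - 5)/(2*(3*B_t^2 + 5)^2)) dt + (-3*B_t/(3*B_t^2 + 5)) dB_t.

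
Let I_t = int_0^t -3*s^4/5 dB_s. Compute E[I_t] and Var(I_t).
E[I_t] = 0; Var(I_t) = t^9/25

The Itô integral of a deterministic integrand f(s) has mean 0 because each increment f(s) * (B_{s+ds} - B_s) has mean 0. By the Itô isometry:
  Var( int_0^t f(s) dB_s ) = E[ (int_0^t f(s) dB_s)^2 ] = int_0^t f(s)^2 ds.
Here f(s) = -3*s^4/5, so f(s)^2 = 9*s^8/25. Integrate:
  int_0^t (9*s^8/25) ds = t^9/25.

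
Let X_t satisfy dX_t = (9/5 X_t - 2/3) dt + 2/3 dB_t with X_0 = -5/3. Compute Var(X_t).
Var(X_t) = 10*exp(18*t/5)/81 - 10/81

The variance V(t) = Var(X_t) satisfies V'(t) = 2 a V(t) + c^2 with V(0) = 0 (drift coefficient is linear in X, diffusion is constant). With a = 9/5, c = 2/3, the solution is
  V(t) = (c^2 / (2 a)) * (exp(2 a t) - 1)
       = ((2/3)^2 / (2*(9/5))) * (exp((18/5) t) - 1)
       = 10*exp(18*t/5)/81 - 10/81.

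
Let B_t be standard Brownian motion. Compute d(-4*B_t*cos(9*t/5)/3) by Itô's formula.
d(-4*B_t*cos(9*t/5)/3) = (12*B_t*sin(9*t/5)/5) dt + (-4*cos(9*t/5)/3) dB_t

Itô's formula for f(t, x): d f(t, B_t) = (f_t + (1/2) f_xx) dt + f_x dB_t. Compute partials of f(t, x) = -4*x*cos(9*t/5)/3:
  f_t(t,x)  = 12*x*sin(9*t/5)/5
  f_x(t,x)  = -4*cos(9*t/5)/3
  f_xx(t,x) = 0
Assemble drift = f_t + (1/2) f_xx = 12*x*sin(9*t/5)/5 and diffusion = f_x = -4*cos(9*t/5)/3. Substituting x = B_t:
  d(-4*B_t*cos(9*t/5)/3) = (12*B_t*sin(9*t/5)/5) dt + (-4*cos(9*t/5)/3) dB_t.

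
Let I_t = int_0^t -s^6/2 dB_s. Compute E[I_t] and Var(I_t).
E[I_t] = 0; Var(I_t) = t^13/52

The Itô integral of a deterministic integrand f(s) has mean 0 because each increment f(s) * (B_{s+ds} - B_s) has mean 0. By the Itô isometry:
  Var( int_0^t f(s) dB_s ) = E[ (int_0^t f(s) dB_s)^2 ] = int_0^t f(s)^2 ds.
Here f(s) = -s^6/2, so f(s)^2 = s^12/4. Integrate:
  int_0^t (s^12/4) ds = t^13/52.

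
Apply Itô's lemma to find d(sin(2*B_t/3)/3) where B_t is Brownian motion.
d(sin(2*B_t/3)/3) = (-2*sin(2*B_t/3)/27) dt + (2*cos(2*B_t/3)/9) dB_t

Itô's formula for f(B_t) gives d f(B_t) = f'(B_t) dB_t + (1/2) f''(B_t) dt. Compute derivatives of f(x) = sin(2*x/3)/3:
  f'(x)  = 2*cos(2*x/3)/9
  f''(x) = -4*sin(2*x/3)/27
Substitute x = B_t and multiply the f'' term by 1/2:
  drift     = (1/2) * (-4*sin(2*x/3)/27) evaluated at B_t = -2*sin(2*B_t/3)/27
  diffusion = (2*cos(2*x/3)/9) evaluated at B_t = 2*cos(2*B_t/3)/9
Therefore d(sin(2*B_t/3)/3) = (-2*sin(2*B_t/3)/27) dt + (2*cos(2*B_t/3)/9) dB_t.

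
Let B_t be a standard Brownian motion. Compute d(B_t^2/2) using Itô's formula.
d(B_t^2/2) = (1/2) dt + (B_t) dB_t

Itô's formula for f(B_t) gives d f(B_t) = f'(B_t) dB_t + (1/2) f''(B_t) dt. Compute derivatives of f(x) = x^2/2:
  f'(x)  = x
  f''(x) = 1
Substitute x = B_t and multiply the f'' term by 1/2:
  drift     = (1/2) * (1) evaluated at B_t = 1/2
  diffusion = (x) evaluated at B_t = B_t
Therefore d(B_t^2/2) = (1/2) dt + (B_t) dB_t.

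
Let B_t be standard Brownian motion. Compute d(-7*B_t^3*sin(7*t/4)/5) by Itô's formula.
d(-7*B_t^3*sin(7*t/4)/5) = (-7*B_t*(7*B_t^2*cos(7*t/4) + 12*sin(7*t/4))/20) dt + (-21*B_t^2*sin(7*t/4)/5) dB_t

Itô's formula for f(t, x): d f(t, B_t) = (f_t + (1/2) f_xx) dt + f_x dB_t. Compute partials of f(t, x) = -7*x^3*sin(7*t/4)/5:
  f_t(t,x)  = -49*x^3*cos(7*t/4)/20
  f_x(t,x)  = -21*x^2*sin(7*t/4)/5
  f_xx(t,x) = -42*x*sin(7*t/4)/5
Assemble drift = f_t + (1/2) f_xx = -7*x*(7*x^2*cos(7*t/4) + 12*sin(7*t/4))/20 and diffusion = f_x = -21*x^2*sin(7*t/4)/5. Substituting x = B_t:
  d(-7*B_t^3*sin(7*t/4)/5) = (-7*B_t*(7*B_t^2*cos(7*t/4) + 12*sin(7*t/4))/20) dt + (-21*B_t^2*sin(7*t/4)/5) dB_t.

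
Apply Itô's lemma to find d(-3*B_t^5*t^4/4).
d(-3*B_t^5*t^4/4) = (B_t^3*t^3*(-3*B_t^2 - 15*t/2)) dt + (-15*B_t^4*t^4/4) dB_t

Itô's formula for f(t, x): d f(t, B_t) = (f_t + (1/2) f_xx) dt + f_x dB_t. Compute partials of f(t, x) = -3*t^4*x^5/4:
  f_t(t,x)  = -3*t^3*x^5
  f_x(t,x)  = -15*t^4*x^4/4
  f_xx(t,x) = -15*t^4*x^3
Assemble drift = f_t + (1/2) f_xx = t^3*x^3*(-15*t/2 - 3*x^2) and diffusion = f_x = -15*t^4*x^4/4. Substituting x = B_t:
  d(-3*B_t^5*t^4/4) = (B_t^3*t^3*(-3*B_t^2 - 15*t/2)) dt + (-15*B_t^4*t^4/4) dB_t.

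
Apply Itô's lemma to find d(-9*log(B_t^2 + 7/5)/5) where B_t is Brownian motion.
d(-9*log(B_t^2 + 7/5)/5) = (9*(5*B_t^2 - 7)/(5*B_t^2 + 7)^2) dt + (-18*B_t/(5*B_t^2 + 7)) dB_t

Itô's formula for f(B_t) gives d f(B_t) = f'(B_t) dB_t + (1/2) f''(B_t) dt. Compute derivatives of f(x) = -9*log(x^2 + 7/5)/5:
  f'(x)  = -18*x/(5*x^2 + 7)
  f''(x) = 18*(5*x^2 - 7)/(5*x^2 + 7)^2
Substitute x = B_t and multiply the f'' term by 1/2:
  drift     = (1/2) * (18*(5*x^2 - 7)/(5*x^2 + 7)^2) evaluated at B_t = 9*(5*B_t^2 - 7)/(5*B_t^2 + 7)^2
  diffusion = (-18*x/(5*x^2 + 7)) evaluated at B_t = -18*B_t/(5*B_t^2 + 7)
Therefore d(-9*log(B_t^2 + 7/5)/5) = (9*(5*B_t^2 - 7)/(5*B_t^2 + 7)^2) dt + (-18*B_t/(5*B_t^2 + 7)) dB_t.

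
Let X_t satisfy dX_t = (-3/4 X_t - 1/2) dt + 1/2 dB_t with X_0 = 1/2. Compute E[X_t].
E[X_t] = -2/3 + 7*exp(-3*t/4)/6

Taking expectations and using E[dB_t] = 0, the mean m(t) = E[X_t] satisfies the ODE m'(t) = a m(t) + b with m(0) = x_0. With a = -3/4, b = -1/2, x_0 = 1/2, the solution is
  m(t) = x_0 * exp(a t) + (b/a) * (exp(a t) - 1)
       = (1/2) * exp((-3/4) t) + ((-1/2)/(-3/4)) * (exp((-3/4) t) - 1)
       = -2/3 + 7*exp(-3*t/4)/6.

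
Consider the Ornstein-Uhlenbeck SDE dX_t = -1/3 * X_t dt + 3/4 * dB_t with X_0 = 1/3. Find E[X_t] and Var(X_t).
E[X_t] = exp(-t/3)/3; Var(X_t) = 27/32 - 27*exp(-2*t/3)/32

The OU SDE dX = -theta X dt + sigma dB admits the integrating factor exp(theta t): d(exp(theta t) X_t) = sigma exp(theta t) dB_t. Integrating from 0 to t:
  X_t = x_0 * exp(-theta t) + sigma * int_0^t exp(-theta (t-s)) dB_s.
The Itô integral has mean 0 and (by the Itô isometry) variance sigma^2 * int_0^t exp(-2 theta (t - s)) ds = sigma^2 * (1 - exp(-2 theta t)) / (2 theta).
With theta = 1/3, sigma = 3/4, x_0 = 1/3:
  E[X_t] = 1/3 * exp(-1/3 t) = exp(-t/3)/3
  Var(X_t) = (3/4)^2 * (1 - exp(-2*1/3 t)) / (2 * 1/3) = 27/32 - 27*exp(-2*t/3)/32.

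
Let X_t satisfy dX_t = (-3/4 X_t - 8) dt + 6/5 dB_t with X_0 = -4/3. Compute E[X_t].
E[X_t] = -32/3 + 28*exp(-3*t/4)/3

Taking expectations and using E[dB_t] = 0, the mean m(t) = E[X_t] satisfies the ODE m'(t) = a m(t) + b with m(0) = x_0. With a = -3/4, b = -8, x_0 = -4/3, the solution is
  m(t) = x_0 * exp(a t) + (b/a) * (exp(a t) - 1)
       = (-4/3) * exp((-3/4) t) + ((-8)/(-3/4)) * (exp((-3/4) t) - 1)
       = -32/3 + 28*exp(-3*t/4)/3.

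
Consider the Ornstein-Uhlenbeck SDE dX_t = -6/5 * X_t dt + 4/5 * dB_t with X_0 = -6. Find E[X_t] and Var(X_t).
E[X_t] = -6*exp(-6*t/5); Var(X_t) = 4/15 - 4*exp(-12*t/5)/15

The OU SDE dX = -theta X dt + sigma dB admits the integrating factor exp(theta t): d(exp(theta t) X_t) = sigma exp(theta t) dB_t. Integrating from 0 to t:
  X_t = x_0 * exp(-theta t) + sigma * int_0^t exp(-theta (t-s)) dB_s.
The Itô integral has mean 0 and (by the Itô isometry) variance sigma^2 * int_0^t exp(-2 theta (t - s)) ds = sigma^2 * (1 - exp(-2 theta t)) / (2 theta).
With theta = 6/5, sigma = 4/5, x_0 = -6:
  E[X_t] = -6 * exp(-6/5 t) = -6*exp(-6*t/5)
  Var(X_t) = (4/5)^2 * (1 - exp(-2*6/5 t)) / (2 * 6/5) = 4/15 - 4*exp(-12*t/5)/15.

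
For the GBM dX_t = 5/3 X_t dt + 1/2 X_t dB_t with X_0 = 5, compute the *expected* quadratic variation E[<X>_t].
E[<X>_t] = 75*exp(43*t/12)/43 - 75/43

<X>_t = int_0^t ((1/2) * X_s)^2 ds. Taking expectation inside the integral: E[<X>_t] = (1/2)^2 * int_0^t E[X_s^2] ds. For GBM, E[X_s^2] = x_0^2 * exp((2 mu + sigma^2) s). Integrating:
  E[<X>_t] = (1/2)^2 * 5^2 * (exp((2*(5/3) + (1/2)^2) t) - 1) / (2*(5/3) + (1/2)^2)
           = (1/2)^2 * 5^2 * (exp((43/12) t) - 1) / (43/12) = 75*exp(43*t/12)/43 - 75/43.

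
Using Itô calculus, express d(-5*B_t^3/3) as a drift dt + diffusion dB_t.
d(-5*B_t^3/3) = (-5*B_t) dt + (-5*B_t^2) dB_t

Itô's formula for f(B_t) gives d f(B_t) = f'(B_t) dB_t + (1/2) f''(B_t) dt. Compute derivatives of f(x) = -5*x^3/3:
  f'(x)  = -5*x^2
  f''(x) = -10*x
Substitute x = B_t and multiply the f'' term by 1/2:
  drift     = (1/2) * (-10*x) evaluated at B_t = -5*B_t
  diffusion = (-5*x^2) evaluated at B_t = -5*B_t^2
Therefore d(-5*B_t^3/3) = (-5*B_t) dt + (-5*B_t^2) dB_t.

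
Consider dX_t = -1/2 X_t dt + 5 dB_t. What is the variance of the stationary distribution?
lim Var(X_t) = 25

The OU SDE dX = -theta X dt + sigma dB admits the integrating factor exp(theta t): d(exp(theta t) X_t) = sigma exp(theta t) dB_t. Integrating from 0 to t gives X_t = x_0 * exp(-theta t) + sigma * int_0^t exp(-theta (t-s)) dB_s for any initial x_0. The Itô integral has variance (by the Itô isometry) sigma^2 * int_0^t exp(-2 theta (t - s)) ds = sigma^2 * (1 - exp(-2 theta t)) / (2 theta), independent of x_0.
With theta = 1/2, sigma = 5:
  Var(X_t) = (5)^2 * (1 - exp(-2*1/2 t)) / (2 * 1/2) = 25 - 25*exp(-t).
As t -> infinity, exp(-2*1/2 t) -> 0, so the stationary variance is sigma^2 / (2 theta) = 25.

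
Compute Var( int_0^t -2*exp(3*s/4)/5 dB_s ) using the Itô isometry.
Var = 8*exp(3*t/2)/75 - 8/75

The Itô integral of a deterministic integrand f(s) has mean 0 because each increment f(s) * (B_{s+ds} - B_s) has mean 0. By the Itô isometry:
  Var( int_0^t f(s) dB_s ) = E[ (int_0^t f(s) dB_s)^2 ] = int_0^t f(s)^2 ds.
Here f(s) = -2*exp(3*s/4)/5, so f(s)^2 = 4*exp(3*s/2)/25. Integrate:
  int_0^t (4*exp(3*s/2)/25) ds = 8*exp(3*t/2)/75 - 8/75.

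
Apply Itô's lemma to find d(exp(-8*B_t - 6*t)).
d(exp(-8*B_t - 6*t)) = (26*exp(-8*B_t - 6*t)) dt + (-8*exp(-8*B_t - 6*t)) dB_t

Itô's formula for f(t, x): d f(t, B_t) = (f_t + (1/2) f_xx) dt + f_x dB_t. Compute partials of f(t, x) = exp(-6*t - 8*x):
  f_t(t,x)  = -6*exp(-6*t - 8*x)
  f_x(t,x)  = -8*exp(-6*t - 8*x)
  f_xx(t,x) = 64*exp(-6*t - 8*x)
Assemble drift = f_t + (1/2) f_xx = 26*exp(-6*t - 8*x) and diffusion = f_x = -8*exp(-6*t - 8*x). Substituting x = B_t:
  d(exp(-8*B_t - 6*t)) = (26*exp(-8*B_t - 6*t)) dt + (-8*exp(-8*B_t - 6*t)) dB_t.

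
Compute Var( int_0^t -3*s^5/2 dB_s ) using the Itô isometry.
Var = 9*t^11/44

The Itô integral of a deterministic integrand f(s) has mean 0 because each increment f(s) * (B_{s+ds} - B_s) has mean 0. By the Itô isometry:
  Var( int_0^t f(s) dB_s ) = E[ (int_0^t f(s) dB_s)^2 ] = int_0^t f(s)^2 ds.
Here f(s) = -3*s^5/2, so f(s)^2 = 9*s^10/4. Integrate:
  int_0^t (9*s^10/4) ds = 9*t^11/44.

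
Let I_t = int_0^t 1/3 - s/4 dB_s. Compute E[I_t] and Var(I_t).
E[I_t] = 0; Var(I_t) = t*(3*t^2 - 12*t + 16)/144

The Itô integral of a deterministic integrand f(s) has mean 0 because each increment f(s) * (B_{s+ds} - B_s) has mean 0. By the Itô isometry:
  Var( int_0^t f(s) dB_s ) = E[ (int_0^t f(s) dB_s)^2 ] = int_0^t f(s)^2 ds.
Here f(s) = 1/3 - s/4, so f(s)^2 = (3*s - 4)^2/144. Integrate:
  int_0^t ((3*s - 4)^2/144) ds = t*(3*t^2 - 12*t + 16)/144.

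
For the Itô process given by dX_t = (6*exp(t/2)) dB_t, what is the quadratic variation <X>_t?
<X>_t = 36*exp(t) - 36

For an Itô process dX_t = a(t) dt + b(t) dB_t, the quadratic variation is <X>_t = int_0^t b(s)^2 ds (the drift term does not contribute). Here b(s) = 6*exp(s/2), so
  b(s)^2 = 36*exp(s).
Integrating from 0 to t:
  <X>_t = int_0^t (36*exp(s)) ds = 36*exp(t) - 36.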